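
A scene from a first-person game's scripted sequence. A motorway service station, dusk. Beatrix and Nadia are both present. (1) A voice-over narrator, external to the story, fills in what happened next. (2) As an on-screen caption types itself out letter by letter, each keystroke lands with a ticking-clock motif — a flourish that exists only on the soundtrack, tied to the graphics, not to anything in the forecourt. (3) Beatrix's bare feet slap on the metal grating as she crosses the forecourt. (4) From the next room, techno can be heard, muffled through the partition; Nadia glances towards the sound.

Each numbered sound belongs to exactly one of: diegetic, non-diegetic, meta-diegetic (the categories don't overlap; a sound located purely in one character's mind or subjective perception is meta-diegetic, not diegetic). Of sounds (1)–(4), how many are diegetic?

2

(1) commentary laid over the scene from outside the fiction → non-diegetic.
(2) it accompanies on-screen graphics, not anything inside the story world → non-diegetic.
(3) is diegetic: it's the physical sound of Beatrix moving in the space.
Sound (4): it's coming from the next room — a location within the story world — and Nadia reacts, so diegetic.
Diegetic: (3), (4) — that's 2.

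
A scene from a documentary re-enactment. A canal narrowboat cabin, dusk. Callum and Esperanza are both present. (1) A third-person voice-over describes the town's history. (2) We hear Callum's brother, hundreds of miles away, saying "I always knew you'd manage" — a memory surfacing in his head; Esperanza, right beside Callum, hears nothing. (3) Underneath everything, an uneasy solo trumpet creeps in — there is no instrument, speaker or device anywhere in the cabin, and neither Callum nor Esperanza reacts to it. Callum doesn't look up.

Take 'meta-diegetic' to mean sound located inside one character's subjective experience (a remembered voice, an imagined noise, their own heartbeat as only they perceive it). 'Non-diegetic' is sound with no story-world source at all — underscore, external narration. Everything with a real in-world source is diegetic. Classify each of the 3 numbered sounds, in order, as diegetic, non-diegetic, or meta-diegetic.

(1) commentary laid over the scene from outside the fiction → non-diegetic.
(2) is meta-diegetic: the voice is a memory playing only inside Callum's mind; Esperanza can't hear it.
(3) is non-diegetic: it has no source in the story world and no character can hear it — it's underscore.

non-diegetic, meta-diegetic, non-diegetic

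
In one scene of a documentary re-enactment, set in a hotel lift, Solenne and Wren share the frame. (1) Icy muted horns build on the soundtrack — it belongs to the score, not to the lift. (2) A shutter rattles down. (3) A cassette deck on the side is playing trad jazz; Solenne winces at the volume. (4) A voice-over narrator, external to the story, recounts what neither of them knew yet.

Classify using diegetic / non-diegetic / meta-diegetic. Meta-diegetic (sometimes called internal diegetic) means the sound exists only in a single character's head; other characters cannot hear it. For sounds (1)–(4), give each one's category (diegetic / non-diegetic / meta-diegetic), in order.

non-diegetic, diegetic, diegetic, non-diegetic

Sound (1): nothing in the lift produces it and the characters don't hear it — pure soundtrack, so non-diegetic.
Sound (2): a shutter is a real object/event in the scene's world, so diegetic.
(3) is diegetic: source music from a cassette deck, which exists in the story world.
(4) is non-diegetic: the narrator exists outside the story world, addressing only the audience.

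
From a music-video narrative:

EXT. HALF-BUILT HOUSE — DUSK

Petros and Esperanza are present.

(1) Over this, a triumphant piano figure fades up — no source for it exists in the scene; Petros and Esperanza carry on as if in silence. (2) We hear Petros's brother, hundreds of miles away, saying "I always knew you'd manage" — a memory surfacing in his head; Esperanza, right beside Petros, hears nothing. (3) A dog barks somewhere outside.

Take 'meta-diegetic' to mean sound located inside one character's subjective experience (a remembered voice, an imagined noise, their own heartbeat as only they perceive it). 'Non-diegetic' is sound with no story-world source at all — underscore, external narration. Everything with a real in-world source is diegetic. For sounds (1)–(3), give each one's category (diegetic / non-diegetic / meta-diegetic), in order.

non-diegetic, meta-diegetic, diegetic

Sound (1): nothing in the site produces it and the characters don't hear it — pure soundtrack, so non-diegetic.
Sound (2): it's Petros's recollection rendered as sound; the other character can't hear it, so meta-diegetic.
(3) is diegetic: the sound comes from a dog physically present in the location.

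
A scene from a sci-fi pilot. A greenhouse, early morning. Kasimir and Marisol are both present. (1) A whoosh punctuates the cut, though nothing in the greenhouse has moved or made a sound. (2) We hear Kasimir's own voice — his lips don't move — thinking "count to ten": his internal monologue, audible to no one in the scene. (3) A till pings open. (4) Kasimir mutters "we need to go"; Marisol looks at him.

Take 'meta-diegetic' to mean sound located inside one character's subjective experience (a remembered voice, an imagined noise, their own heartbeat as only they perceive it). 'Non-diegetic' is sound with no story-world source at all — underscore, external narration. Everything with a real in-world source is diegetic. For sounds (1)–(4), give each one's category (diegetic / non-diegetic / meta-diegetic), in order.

Sound (1): it's a sound-design accent with no in-world source; no one in the scene can hear it, so non-diegetic.
(2) is meta-diegetic: it's Kasimir's unspoken thought, heard only by the audience via his subjectivity.
(3) is diegetic: the sound comes from a till physically present in the location.
Sound (4): on-screen dialogue — Kasimir speaks and Marisol is there to hear, so diegetic.

non-diegetic, meta-diegetic, diegetic, diegetic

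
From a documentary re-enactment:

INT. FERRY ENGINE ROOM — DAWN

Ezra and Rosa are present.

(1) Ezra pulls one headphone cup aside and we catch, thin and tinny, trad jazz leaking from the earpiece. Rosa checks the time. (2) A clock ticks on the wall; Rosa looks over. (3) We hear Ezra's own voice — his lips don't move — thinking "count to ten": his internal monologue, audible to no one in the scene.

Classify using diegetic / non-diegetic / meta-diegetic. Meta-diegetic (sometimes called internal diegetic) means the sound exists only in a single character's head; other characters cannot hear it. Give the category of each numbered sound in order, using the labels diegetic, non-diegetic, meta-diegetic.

(1) is diegetic: the earpiece is a real device on Ezra's head — source music.
Sound (2): a clock is a real object/event in the scene's world, so diegetic.
Sound (3): Ezra's thought-voice: a private mental sound no other character can hear, so meta-diegetic.

diegetic, diegetic, meta-diegetic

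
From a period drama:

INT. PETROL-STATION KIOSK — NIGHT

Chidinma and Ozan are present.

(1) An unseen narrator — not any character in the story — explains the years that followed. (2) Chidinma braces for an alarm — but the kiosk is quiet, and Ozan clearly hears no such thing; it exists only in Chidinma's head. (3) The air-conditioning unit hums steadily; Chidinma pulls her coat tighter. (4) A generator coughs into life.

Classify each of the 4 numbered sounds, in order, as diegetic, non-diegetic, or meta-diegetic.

non-diegetic, meta-diegetic, diegetic, diegetic

Sound (1): the narrator exists outside the story world, addressing only the audience, so non-diegetic.
(2) is meta-diegetic: Chidinma alone 'hears' it — an imagined sound, not present in the space.
(3) is diegetic: the air-conditioning unit is part of the location's real environment.
(4) a generator is a real object/event in the scene's world → diegetic.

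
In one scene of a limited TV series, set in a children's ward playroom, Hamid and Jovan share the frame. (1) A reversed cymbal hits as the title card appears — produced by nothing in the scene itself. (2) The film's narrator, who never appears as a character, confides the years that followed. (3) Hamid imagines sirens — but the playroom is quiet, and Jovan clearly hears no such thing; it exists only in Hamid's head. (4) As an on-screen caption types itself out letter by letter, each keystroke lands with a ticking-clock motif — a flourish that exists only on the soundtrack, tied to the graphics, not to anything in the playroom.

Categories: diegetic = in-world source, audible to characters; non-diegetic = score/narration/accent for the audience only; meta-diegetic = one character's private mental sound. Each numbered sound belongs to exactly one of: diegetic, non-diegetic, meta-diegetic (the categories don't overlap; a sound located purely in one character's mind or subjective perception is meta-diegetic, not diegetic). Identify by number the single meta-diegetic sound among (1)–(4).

3

Sound (1): nothing in the scene produces it; it's an accent added for the audience, so non-diegetic.
(2) is non-diegetic: external voice-over — not a character, not heard by anyone in the scene.
(3) is meta-diegetic: the sound is imagined by Hamid; nothing in the story world is producing it and Jovan can't hear it.
Sound (4): the caption isn't part of the story world, so neither is the sound tied to it, so non-diegetic.
Only (3) is meta-diegetic.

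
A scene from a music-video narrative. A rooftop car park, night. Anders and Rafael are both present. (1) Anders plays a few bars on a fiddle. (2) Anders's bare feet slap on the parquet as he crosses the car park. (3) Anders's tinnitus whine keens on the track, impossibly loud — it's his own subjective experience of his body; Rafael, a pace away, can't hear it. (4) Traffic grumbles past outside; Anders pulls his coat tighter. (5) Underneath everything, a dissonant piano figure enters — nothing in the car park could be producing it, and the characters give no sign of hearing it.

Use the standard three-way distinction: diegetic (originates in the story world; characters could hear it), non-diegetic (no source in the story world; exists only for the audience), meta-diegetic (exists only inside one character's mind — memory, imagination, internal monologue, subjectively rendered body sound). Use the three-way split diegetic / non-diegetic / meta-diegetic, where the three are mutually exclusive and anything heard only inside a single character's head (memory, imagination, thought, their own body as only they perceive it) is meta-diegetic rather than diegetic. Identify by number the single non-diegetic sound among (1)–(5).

(1) the instrument and the performer are both in the scene → diegetic.
(2) is diegetic: a character's body making contact with the set — an in-world sound.
(3) is meta-diegetic: point-of-audition from inside Anders's body; not a sound in the room.
(4) is diegetic: ambient/room sound belonging to the story's physical space.
Sound (5): nothing in the car park produces it and the characters don't hear it — pure soundtrack, so non-diegetic.
Only (5) is non-diegetic.

5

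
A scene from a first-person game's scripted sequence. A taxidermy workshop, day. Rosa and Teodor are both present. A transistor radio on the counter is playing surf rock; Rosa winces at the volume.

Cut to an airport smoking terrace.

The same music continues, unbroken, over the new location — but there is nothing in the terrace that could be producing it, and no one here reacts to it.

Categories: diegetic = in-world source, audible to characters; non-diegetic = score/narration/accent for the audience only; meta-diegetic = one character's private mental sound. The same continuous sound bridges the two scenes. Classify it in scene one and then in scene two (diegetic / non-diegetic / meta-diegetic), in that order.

diegetic, non-diegetic

Scene one: a transistor radio is an on-screen source and Rosa reacts to it → diegetic.
Scene two: there is no source in the terrace and no one hears it — it's now underscore → non-diegetic.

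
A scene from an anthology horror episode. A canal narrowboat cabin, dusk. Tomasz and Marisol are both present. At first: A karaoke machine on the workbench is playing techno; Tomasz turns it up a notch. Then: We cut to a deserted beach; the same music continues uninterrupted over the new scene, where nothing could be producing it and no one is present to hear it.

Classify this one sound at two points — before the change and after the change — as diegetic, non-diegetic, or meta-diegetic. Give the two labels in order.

Before the change: a karaoke machine is a real in-scene source and Tomasz reacts to it → diegetic.
After the change: there is no longer any in-world source and no one can hear it — it has become underscore → non-diegetic.

diegetic, non-diegetic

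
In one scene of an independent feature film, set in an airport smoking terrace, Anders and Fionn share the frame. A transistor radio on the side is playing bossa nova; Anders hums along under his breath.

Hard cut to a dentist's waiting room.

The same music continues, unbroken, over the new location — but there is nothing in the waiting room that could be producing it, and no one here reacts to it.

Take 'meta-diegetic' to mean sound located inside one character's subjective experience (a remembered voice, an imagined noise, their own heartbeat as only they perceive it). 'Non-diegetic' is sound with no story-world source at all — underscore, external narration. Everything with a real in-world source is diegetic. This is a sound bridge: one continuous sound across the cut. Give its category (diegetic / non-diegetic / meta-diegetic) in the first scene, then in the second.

diegetic, non-diegetic

Scene one: a transistor radio is an on-screen source and Anders reacts to it → diegetic.
Scene two: there is no source in the waiting room and no one hears it — it's now underscore → non-diegetic.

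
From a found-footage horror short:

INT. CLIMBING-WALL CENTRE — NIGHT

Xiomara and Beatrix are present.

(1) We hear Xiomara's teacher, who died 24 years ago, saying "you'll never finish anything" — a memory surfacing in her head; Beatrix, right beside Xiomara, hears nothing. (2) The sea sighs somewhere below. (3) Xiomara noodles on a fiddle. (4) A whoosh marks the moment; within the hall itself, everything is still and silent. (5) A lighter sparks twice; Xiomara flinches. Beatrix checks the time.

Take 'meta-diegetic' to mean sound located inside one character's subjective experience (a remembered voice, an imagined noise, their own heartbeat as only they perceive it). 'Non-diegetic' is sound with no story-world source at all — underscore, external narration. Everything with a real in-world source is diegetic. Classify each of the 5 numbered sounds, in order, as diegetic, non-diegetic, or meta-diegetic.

meta-diegetic, diegetic, diegetic, non-diegetic, diegetic

(1) is meta-diegetic: it's Xiomara's recollection rendered as sound; the other character can't hear it.
Sound (2): it's the actual ambient sound of the location, so diegetic.
(3) Xiomara is producing the music live, in the story world → diegetic.
Sound (4): an editorial stinger — it belongs to the cut, not the story world, so non-diegetic.
(5) is diegetic: the sound comes from a lighter physically present in the location.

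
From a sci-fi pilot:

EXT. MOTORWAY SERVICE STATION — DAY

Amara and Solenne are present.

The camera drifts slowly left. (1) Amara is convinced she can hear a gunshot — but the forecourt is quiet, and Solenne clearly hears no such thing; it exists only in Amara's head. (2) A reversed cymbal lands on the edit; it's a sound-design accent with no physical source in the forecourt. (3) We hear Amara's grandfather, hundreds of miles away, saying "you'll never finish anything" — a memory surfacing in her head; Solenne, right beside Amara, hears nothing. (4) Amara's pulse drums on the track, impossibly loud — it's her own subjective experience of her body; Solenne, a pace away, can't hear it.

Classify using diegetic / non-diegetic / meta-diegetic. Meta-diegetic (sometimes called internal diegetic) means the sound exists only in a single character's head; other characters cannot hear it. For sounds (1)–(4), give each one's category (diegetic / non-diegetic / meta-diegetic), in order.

(1) is meta-diegetic: subjective to Amara: the forecourt is silent and Solenne hears nothing.
(2) it's a sound-design accent with no in-world source; no one in the scene can hear it → non-diegetic.
(3) is meta-diegetic: the voice is a memory playing only inside Amara's mind; Solenne can't hear it.
(4) it's Amara's internal bodily sensation rendered as sound; only Amara 'hears' it → meta-diegetic.

meta-diegetic, non-diegetic, meta-diegetic, meta-diegetic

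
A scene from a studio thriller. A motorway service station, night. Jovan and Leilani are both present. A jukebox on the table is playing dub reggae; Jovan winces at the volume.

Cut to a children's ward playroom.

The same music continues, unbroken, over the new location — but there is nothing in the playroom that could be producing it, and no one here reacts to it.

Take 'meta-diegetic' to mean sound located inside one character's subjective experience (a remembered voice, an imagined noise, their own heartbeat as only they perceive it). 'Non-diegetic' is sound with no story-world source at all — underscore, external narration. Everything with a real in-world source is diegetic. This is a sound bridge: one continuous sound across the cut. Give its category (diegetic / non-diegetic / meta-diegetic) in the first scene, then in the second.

diegetic, non-diegetic

Scene one: a jukebox is an on-screen source and Jovan reacts to it → diegetic.
Scene two: there is no source in the playroom and no one hears it — it's now underscore → non-diegetic.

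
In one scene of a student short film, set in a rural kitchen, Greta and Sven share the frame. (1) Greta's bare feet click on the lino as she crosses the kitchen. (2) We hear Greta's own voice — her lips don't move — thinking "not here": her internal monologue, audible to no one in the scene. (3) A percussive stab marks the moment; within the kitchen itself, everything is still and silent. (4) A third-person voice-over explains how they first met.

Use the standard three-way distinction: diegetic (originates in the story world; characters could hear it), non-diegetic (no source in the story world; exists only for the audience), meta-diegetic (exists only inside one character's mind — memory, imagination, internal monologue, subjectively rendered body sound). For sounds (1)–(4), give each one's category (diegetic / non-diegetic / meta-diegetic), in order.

Sound (1): it's the physical sound of Greta moving in the space, so diegetic.
(2) is meta-diegetic: it's Greta's unspoken thought, heard only by the audience via her subjectivity.
(3) is non-diegetic: it's a sound-design accent with no in-world source; no one in the scene can hear it.
(4) is non-diegetic: commentary laid over the scene from outside the fiction.

diegetic, meta-diegetic, non-diegetic, non-diegetic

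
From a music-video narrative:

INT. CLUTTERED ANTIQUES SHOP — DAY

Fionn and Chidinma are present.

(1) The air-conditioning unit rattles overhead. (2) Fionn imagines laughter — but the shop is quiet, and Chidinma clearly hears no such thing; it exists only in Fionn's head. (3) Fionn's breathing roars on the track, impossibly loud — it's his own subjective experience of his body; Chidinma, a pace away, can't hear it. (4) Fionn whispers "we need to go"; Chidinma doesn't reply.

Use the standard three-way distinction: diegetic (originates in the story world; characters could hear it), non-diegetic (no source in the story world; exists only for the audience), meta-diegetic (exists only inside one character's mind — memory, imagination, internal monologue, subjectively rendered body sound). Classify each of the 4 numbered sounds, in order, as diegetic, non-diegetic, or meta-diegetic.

(1) is diegetic: it's the actual ambient sound of the location.
Sound (2): subjective to Fionn: the shop is silent and Chidinma hears nothing, so meta-diegetic.
Sound (3): point-of-audition from inside Fionn's body; not a sound in the room, so meta-diegetic.
(4) Fionn is a character speaking aloud in the scene → diegetic.

diegetic, meta-diegetic, meta-diegetic, diegetic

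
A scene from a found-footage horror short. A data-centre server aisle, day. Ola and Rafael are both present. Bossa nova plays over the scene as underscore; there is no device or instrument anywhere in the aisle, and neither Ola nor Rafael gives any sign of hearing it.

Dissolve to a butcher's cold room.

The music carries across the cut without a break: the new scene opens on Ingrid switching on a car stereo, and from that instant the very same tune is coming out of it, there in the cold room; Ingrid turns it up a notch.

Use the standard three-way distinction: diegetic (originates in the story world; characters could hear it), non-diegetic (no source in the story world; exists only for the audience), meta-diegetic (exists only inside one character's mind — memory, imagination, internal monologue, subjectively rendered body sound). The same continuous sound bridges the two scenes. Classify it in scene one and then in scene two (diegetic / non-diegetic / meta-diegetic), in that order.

Scene one: there's no in-world source anywhere and no character hears it — underscore for the audience only → non-diegetic.
Scene two: once Ingrid turns on a car stereo, the music has a real source in the story world and Ingrid reacts to it → diegetic.

non-diegetic, diegetic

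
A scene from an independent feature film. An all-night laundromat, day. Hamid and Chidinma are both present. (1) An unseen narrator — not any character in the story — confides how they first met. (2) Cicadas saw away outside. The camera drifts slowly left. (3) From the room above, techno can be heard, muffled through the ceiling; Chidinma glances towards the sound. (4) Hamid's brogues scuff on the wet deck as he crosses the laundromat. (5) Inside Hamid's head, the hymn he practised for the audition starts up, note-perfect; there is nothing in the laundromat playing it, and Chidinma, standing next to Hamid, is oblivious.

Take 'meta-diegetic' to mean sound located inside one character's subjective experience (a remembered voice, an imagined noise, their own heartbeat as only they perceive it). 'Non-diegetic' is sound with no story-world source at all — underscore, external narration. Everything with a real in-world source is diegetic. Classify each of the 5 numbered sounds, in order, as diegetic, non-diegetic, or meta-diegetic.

(1) is non-diegetic: the narrator exists outside the story world, addressing only the audience.
Sound (2): ambient/room sound belonging to the story's physical space, so diegetic.
(3) the music has an off-screen but real-world source and a character hears it → diegetic.
(4) is diegetic: Hamid's footsteps are produced in the story world.
(5) is meta-diegetic: it lives in Hamid's subjectivity, not in the laundromat.

non-diegetic, diegetic, diegetic, diegetic, meta-diegetic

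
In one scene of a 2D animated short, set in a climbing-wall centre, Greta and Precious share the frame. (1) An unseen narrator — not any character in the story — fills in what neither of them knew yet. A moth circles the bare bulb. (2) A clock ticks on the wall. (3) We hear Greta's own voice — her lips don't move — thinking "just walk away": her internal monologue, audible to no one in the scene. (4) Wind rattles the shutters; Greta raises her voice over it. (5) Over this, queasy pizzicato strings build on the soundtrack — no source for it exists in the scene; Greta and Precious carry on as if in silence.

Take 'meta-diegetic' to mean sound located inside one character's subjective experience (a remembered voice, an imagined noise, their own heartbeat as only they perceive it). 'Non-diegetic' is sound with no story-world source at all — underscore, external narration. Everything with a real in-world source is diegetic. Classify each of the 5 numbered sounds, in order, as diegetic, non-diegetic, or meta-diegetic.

(1) commentary laid over the scene from outside the fiction → non-diegetic.
(2) is diegetic: the sound comes from a clock physically present in the location.
Sound (3): Greta's thought-voice: a private mental sound no other character can hear, so meta-diegetic.
Sound (4): wind is part of the location's real environment, so diegetic.
(5) nothing in the hall produces it and the characters don't hear it — pure soundtrack → non-diegetic.

non-diegetic, diegetic, meta-diegetic, diegetic, non-diegetic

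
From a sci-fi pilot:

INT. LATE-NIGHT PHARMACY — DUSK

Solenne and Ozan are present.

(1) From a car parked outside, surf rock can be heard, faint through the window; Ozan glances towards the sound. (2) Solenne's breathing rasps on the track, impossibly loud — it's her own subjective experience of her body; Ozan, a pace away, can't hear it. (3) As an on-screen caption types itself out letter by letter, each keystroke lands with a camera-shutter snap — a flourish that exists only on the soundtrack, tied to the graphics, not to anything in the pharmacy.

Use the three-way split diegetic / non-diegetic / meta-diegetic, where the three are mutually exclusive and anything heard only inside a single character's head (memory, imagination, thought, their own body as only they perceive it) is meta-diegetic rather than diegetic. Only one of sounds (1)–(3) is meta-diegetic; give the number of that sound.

2

(1) off-screen diegetic: the source is out of frame but still in the story's space → diegetic.
Sound (2): point-of-audition from inside Solenne's body; not a sound in the room, so meta-diegetic.
(3) is non-diegetic: the caption isn't part of the story world, so neither is the sound tied to it.
Only (2) is meta-diegetic.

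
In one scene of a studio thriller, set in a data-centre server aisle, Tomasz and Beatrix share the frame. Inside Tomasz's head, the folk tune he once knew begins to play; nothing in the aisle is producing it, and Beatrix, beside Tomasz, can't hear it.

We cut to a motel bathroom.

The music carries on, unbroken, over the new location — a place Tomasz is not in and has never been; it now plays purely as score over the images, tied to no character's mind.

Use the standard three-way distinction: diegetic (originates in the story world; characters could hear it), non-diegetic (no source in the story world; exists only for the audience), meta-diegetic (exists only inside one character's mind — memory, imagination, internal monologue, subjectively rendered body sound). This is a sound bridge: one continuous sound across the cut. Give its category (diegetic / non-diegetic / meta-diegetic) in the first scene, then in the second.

Scene one: the music exists only inside Tomasz's mind; Beatrix can't hear it → meta-diegetic.
Scene two: it's detached from Tomasz entirely and plays over unrelated images with no in-world source — conventional underscore → non-diegetic.

meta-diegetic, non-diegetic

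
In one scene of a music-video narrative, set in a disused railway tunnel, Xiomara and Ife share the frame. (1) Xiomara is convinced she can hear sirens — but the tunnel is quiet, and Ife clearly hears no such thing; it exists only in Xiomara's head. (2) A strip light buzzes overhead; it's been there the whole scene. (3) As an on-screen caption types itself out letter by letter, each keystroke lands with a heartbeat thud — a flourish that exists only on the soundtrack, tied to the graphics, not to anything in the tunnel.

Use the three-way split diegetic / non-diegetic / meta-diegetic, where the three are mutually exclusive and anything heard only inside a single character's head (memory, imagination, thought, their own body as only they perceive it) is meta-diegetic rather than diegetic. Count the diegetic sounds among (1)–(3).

1

(1) is meta-diegetic: subjective to Xiomara: the tunnel is silent and Ife hears nothing.
Sound (2): a strip light is part of the location's real environment, so diegetic.
Sound (3): it accompanies on-screen graphics, not anything inside the story world, so non-diegetic.
Diegetic: (2) — that's 1.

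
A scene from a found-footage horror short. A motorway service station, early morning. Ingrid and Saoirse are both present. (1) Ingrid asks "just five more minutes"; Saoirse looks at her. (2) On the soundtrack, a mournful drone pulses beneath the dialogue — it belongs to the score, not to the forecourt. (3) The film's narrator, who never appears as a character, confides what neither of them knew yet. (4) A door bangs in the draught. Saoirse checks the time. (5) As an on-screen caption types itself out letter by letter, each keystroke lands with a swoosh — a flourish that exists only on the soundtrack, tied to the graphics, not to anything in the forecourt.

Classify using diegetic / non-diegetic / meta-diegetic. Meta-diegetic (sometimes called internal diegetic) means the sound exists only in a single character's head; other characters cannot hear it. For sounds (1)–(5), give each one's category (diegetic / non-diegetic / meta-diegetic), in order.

diegetic, non-diegetic, non-diegetic, diegetic, non-diegetic

Sound (1): Ingrid is a character speaking aloud in the scene, so diegetic.
(2) nothing in the forecourt produces it and the characters don't hear it — pure soundtrack → non-diegetic.
Sound (3): commentary laid over the scene from outside the fiction, so non-diegetic.
(4) is diegetic: an in-world source (a door); characters could hear it.
(5) the caption isn't part of the story world, so neither is the sound tied to it → non-diegetic.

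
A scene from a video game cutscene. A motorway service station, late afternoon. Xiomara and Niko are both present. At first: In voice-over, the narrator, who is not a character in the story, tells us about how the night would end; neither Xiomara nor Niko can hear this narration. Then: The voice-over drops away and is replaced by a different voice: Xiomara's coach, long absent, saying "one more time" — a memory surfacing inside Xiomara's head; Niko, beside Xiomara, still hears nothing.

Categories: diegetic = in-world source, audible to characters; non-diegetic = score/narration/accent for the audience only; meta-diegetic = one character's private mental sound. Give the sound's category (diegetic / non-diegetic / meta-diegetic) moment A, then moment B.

Moment A: the external narrator addresses only the audience — outside the story world → non-diegetic.
Moment B: the replacement voice is a memory inside Xiomara's mind specifically → meta-diegetic.

non-diegetic, meta-diegetic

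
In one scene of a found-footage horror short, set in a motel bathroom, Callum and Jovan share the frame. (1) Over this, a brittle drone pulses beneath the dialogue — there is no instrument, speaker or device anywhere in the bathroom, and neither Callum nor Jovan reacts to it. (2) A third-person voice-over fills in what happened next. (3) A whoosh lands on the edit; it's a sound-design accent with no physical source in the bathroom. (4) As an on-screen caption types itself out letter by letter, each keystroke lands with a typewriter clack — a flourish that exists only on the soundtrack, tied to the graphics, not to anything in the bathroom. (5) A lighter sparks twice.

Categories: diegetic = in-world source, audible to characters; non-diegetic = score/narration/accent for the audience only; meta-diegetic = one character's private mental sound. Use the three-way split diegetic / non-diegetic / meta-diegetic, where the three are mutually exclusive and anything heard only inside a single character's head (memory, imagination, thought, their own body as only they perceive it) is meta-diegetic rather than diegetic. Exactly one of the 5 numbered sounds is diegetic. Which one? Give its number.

5

(1) score with no on-screen or off-screen source; it exists for the audience alone → non-diegetic.
Sound (2): external voice-over — not a character, not heard by anyone in the scene, so non-diegetic.
(3) is non-diegetic: nothing in the scene produces it; it's an accent added for the audience.
Sound (4): sound married to a title/caption — outside the diegesis by definition, so non-diegetic.
Sound (5): a lighter is a real object/event in the scene's world, so diegetic.
Only (5) is diegetic.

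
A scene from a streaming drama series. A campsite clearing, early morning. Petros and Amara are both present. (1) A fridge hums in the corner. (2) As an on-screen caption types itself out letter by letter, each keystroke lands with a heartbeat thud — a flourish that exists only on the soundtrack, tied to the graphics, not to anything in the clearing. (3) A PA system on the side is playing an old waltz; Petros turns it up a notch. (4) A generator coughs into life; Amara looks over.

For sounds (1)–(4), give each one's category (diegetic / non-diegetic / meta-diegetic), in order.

diegetic, non-diegetic, diegetic, diegetic

Sound (1): it's the actual ambient sound of the location, so diegetic.
Sound (2): it accompanies on-screen graphics, not anything inside the story world, so non-diegetic.
(3) is diegetic: source music from a PA system, which exists in the story world.
(4) the sound comes from a generator physically present in the location → diegetic.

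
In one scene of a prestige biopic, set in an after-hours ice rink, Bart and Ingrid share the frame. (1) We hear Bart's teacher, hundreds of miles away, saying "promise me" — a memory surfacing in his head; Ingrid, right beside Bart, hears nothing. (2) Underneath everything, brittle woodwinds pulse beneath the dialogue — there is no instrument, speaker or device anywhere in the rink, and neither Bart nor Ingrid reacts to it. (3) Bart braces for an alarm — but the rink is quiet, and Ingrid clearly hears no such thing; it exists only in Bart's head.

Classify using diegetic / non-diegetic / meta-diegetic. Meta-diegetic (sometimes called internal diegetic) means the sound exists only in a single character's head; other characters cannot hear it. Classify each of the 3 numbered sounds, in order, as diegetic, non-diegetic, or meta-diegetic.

meta-diegetic, non-diegetic, meta-diegetic

(1) is meta-diegetic: the voice is a memory playing only inside Bart's mind; Ingrid can't hear it.
(2) score with no on-screen or off-screen source; it exists for the audience alone → non-diegetic.
(3) is meta-diegetic: the sound is imagined by Bart; nothing in the story world is producing it and Ingrid can't hear it.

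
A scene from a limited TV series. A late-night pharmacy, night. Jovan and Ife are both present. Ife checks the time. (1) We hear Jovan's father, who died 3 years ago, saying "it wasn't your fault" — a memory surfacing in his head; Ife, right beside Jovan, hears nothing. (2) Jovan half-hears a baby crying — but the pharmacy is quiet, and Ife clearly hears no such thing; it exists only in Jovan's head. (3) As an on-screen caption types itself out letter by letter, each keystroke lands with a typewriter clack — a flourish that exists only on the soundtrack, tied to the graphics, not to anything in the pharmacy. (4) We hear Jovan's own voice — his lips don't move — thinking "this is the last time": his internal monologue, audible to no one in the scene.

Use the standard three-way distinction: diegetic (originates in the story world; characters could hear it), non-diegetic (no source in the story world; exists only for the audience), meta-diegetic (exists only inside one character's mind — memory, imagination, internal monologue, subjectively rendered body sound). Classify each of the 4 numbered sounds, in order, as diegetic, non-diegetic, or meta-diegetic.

meta-diegetic, meta-diegetic, non-diegetic, meta-diegetic

Sound (1): a remembered line, private to Jovan — not present in the room, not audible to Ife, so meta-diegetic.
Sound (2): subjective to Jovan: the pharmacy is silent and Ife hears nothing, so meta-diegetic.
(3) sound married to a title/caption — outside the diegesis by definition → non-diegetic.
Sound (4): it's Jovan's unspoken thought, heard only by the audience via his subjectivity, so meta-diegetic.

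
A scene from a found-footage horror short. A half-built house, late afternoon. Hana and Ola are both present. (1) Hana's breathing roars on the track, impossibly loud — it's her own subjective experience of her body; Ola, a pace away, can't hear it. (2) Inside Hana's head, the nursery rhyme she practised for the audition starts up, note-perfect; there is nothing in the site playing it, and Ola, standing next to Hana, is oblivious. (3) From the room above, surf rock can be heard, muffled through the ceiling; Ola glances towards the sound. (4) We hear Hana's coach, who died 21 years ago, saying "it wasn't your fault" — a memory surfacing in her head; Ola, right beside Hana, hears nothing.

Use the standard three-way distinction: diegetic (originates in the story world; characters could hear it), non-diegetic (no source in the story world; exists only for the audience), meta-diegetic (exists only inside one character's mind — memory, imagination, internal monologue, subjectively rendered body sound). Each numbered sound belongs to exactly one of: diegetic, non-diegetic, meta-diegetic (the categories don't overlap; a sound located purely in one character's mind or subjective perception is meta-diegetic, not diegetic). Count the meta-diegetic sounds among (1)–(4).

Sound (1): it's Hana's internal bodily sensation rendered as sound; only Hana 'hears' it, so meta-diegetic.
(2) it lives in Hana's subjectivity, not in the site → meta-diegetic.
Sound (3): it's coming from the room above — a location within the story world — and Ola reacts, so diegetic.
(4) the voice is a memory playing only inside Hana's mind; Ola can't hear it → meta-diegetic.
So 3 of the 4 are meta-diegetic: (1), (2), (4).

3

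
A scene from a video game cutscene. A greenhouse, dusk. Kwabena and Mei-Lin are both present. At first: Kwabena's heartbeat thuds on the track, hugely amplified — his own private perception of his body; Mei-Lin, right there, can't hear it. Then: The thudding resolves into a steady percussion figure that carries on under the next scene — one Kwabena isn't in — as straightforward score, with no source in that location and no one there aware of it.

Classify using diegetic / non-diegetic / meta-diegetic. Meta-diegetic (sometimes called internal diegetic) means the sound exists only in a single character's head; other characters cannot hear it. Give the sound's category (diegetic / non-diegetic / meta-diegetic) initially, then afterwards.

meta-diegetic, non-diegetic

Initially: it's Kwabena's subjective body sound, inaudible to Mei-Lin → meta-diegetic.
Afterwards: detached from Kwabena and playing as sourceless score over a scene he isn't in — for the audience only → non-diegetic.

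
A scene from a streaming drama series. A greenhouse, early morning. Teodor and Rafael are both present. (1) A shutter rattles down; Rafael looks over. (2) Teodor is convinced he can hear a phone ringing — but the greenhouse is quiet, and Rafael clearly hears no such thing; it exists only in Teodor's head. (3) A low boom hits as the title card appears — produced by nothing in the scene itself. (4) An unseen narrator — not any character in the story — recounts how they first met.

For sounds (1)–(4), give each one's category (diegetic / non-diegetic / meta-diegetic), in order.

diegetic, meta-diegetic, non-diegetic, non-diegetic

Sound (1): an in-world source (a shutter); characters could hear it, so diegetic.
Sound (2): subjective to Teodor: the greenhouse is silent and Rafael hears nothing, so meta-diegetic.
(3) is non-diegetic: nothing in the scene produces it; it's an accent added for the audience.
(4) commentary laid over the scene from outside the fiction → non-diegetic.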